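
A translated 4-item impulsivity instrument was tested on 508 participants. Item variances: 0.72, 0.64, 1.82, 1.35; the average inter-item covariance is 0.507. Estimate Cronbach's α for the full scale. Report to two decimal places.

α = 0.76

sum of item variances = 0.72 + 0.64 + 1.82 + 1.35 = 4.53
Sum of the 6 distinct covariances = 6 × 0.507 = 3.042
σ²_total = sum of item variances + 2·Σcov = 4.53 + 2 × 3.042 = 10.614
α = (4/3)·(1 − 4.53/10.614) = 0.76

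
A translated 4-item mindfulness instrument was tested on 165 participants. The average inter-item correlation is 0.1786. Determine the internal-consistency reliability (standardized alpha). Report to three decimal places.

Standardized α = k·r̄ / (1 + (k−1)·r̄) = 4 × 0.1786 / (1 + 3 × 0.1786)
  = 0.7144 / 1.5358 = 0.465

α = 0.465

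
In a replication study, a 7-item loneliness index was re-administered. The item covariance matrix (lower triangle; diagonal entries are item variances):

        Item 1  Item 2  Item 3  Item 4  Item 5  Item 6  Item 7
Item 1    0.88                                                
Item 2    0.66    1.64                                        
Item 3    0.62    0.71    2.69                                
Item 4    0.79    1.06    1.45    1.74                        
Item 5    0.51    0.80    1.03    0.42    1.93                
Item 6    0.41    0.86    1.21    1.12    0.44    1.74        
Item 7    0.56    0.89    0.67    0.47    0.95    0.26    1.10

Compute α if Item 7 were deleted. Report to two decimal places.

Remaining items: Item 1, Item 2, Item 3, Item 4, Item 5, Item 6 (k = 6).
Σσᵢ² = 0.88 + 1.64 + 2.69 + 1.74 + 1.93 + 1.74 = 10.62
σ²_T = 10.62 + 2 × 12.09 = 34.80
α (item deleted) = (6/5)·(1 − 10.62/34.80) = 0.83

α = 0.83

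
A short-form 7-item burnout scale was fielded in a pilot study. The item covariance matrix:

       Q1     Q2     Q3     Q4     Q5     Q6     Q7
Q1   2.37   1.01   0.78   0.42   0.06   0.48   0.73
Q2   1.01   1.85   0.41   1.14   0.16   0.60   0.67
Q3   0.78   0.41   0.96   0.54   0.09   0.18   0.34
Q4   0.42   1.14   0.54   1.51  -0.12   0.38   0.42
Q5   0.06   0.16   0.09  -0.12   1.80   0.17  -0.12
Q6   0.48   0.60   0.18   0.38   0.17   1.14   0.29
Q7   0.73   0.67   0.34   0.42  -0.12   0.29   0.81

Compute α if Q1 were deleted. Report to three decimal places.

α = 0.673

Remaining items: Q2, Q3, Q4, Q5, Q6, Q7 (k = 6).
Σσᵢ² = 1.85 + 0.96 + 1.51 + 1.80 + 1.14 + 0.81 = 8.07
Var(T) = 8.07 + 2 × 5.15 = 18.37
α (item deleted) = (6/5)·(1 − 8.07/18.37) = 0.673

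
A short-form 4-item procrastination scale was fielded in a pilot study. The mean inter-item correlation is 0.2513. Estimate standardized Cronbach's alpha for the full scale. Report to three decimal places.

standardized Cronbach's alpha = 0.573

Standardized α = k·r̄ / (1 + (k−1)·r̄) = 4 × 0.2513 / (1 + 3 × 0.2513)
  = 1.0052 / 1.7539 = 0.573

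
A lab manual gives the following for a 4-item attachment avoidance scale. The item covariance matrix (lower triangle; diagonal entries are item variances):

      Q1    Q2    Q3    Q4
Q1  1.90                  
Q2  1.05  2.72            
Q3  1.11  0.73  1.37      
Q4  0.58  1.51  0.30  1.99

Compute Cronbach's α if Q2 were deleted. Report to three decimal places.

Cronbach's α = 0.646

Remaining items: Q1, Q3, Q4 (k = 3).
ΣVar(i) = 1.90 + 1.37 + 1.99 = 5.26
Var(T) = 5.26 + 2 × 1.99 = 9.24
α (item deleted) = (3/2)·(1 − 5.26/9.24) = 0.646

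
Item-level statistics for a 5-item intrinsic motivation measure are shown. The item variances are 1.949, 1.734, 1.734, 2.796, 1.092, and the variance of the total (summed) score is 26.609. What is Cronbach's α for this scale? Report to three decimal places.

Σσ²ᵢ = 1.949 + 1.734 + 1.734 + 2.796 + 1.092 = 9.305
α = (k/(k−1))·(1 − Σσ²ᵢ/total variance) = (5/4)·(1 − 9.305/26.609) = 0.813

Cronbach's α = 0.813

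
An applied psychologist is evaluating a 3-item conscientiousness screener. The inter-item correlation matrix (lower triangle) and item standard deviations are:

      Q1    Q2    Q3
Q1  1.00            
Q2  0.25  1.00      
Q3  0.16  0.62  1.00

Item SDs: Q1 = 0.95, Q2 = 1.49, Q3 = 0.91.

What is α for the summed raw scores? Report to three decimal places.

Σσ²ᵢ = 0.95² + 1.49² + 0.91² = 3.9507
Covariances σ_ij = r_ij · s_i · s_j:
  σ(Q1,Q2) = 0.25 × 0.95 × 1.49 = 0.3539
  σ(Q1,Q3) = 0.16 × 0.95 × 0.91 = 0.1383
  σ(Q2,Q3) = 0.62 × 1.49 × 0.91 = 0.8407
σ²_T = Σσ²ᵢ + 2·Σσ_ij = 3.9507 + 2 × 1.3329 = 6.6165
α = (3/2)·(1 − 3.9507/6.6165) = 0.604

α = 0.604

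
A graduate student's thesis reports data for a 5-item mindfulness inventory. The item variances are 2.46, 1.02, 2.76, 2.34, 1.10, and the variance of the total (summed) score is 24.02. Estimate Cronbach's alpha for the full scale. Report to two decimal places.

Σσ²ᵢ = 2.46 + 1.02 + 2.76 + 2.34 + 1.10 = 9.68
α = (k/(k−1))·(1 − Σσ²ᵢ/Var(T)) = (5/4)·(1 − 9.68/24.02) = 0.75

α = 0.75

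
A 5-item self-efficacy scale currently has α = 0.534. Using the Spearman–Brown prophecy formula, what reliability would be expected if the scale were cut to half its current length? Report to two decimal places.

predicted reliability = 0.36

Length factor m = 1/2
α' = m·α / (1 − (1−m)·α)
   = 1/2 × 0.534 / (1 − (1 − 1/2) × 0.534)
   = 0.2670 / 0.7330 = 0.36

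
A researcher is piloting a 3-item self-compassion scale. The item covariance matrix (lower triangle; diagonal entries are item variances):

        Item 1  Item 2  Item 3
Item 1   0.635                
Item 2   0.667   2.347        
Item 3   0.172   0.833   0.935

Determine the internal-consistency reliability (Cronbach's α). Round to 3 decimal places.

Cronbach's α = 0.691

Σσᵢ² = 0.635 + 2.347 + 0.935 = 3.917
Sum of off-diagonal covariances = 1.672
σ²_total = 3.917 + 2 × 1.672 = 7.261
α = (k/(k−1))·(1 − Σσᵢ²/σ²_total) = (3/2)·(1 − 3.917/7.261) = 0.691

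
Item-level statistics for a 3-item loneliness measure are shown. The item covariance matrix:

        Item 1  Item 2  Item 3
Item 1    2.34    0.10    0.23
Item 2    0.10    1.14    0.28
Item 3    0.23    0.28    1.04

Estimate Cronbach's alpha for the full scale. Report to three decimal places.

Cronbach's alpha = 0.319

Σσ²ᵢ = 2.34 + 1.14 + 1.04 = 4.52
Σ_{i<j} σ_ij = 0.61
total variance = 4.52 + 2 × 0.61 = 5.74
α = (k/(k−1))·(1 − Σσ²ᵢ/total variance) = (3/2)·(1 − 4.52/5.74) = 0.319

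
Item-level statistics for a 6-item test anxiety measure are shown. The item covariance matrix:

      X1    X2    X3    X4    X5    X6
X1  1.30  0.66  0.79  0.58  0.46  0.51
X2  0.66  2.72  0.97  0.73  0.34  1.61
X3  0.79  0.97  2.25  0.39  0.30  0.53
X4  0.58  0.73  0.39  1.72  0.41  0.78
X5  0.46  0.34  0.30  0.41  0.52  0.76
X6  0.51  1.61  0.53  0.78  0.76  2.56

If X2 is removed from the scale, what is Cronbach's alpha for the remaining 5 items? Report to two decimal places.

α = 0.71

Remaining items: X1, X3, X4, X5, X6 (k = 5).
sum of item variances = 1.30 + 2.25 + 1.72 + 0.52 + 2.56 = 8.35
σ²_T = 8.35 + 2 × 5.51 = 19.37
α (item deleted) = (5/4)·(1 − 8.35/19.37) = 0.71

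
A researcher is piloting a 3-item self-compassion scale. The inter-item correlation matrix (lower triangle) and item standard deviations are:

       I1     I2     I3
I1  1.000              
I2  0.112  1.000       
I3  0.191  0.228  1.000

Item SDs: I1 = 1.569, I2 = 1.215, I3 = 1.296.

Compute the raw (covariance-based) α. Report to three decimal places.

Σσ²ᵢ = 1.569² + 1.215² + 1.296² = 5.6176
Covariances σ_ij = r_ij · s_i · s_j:
  σ(I1,I2) = 0.112 × 1.569 × 1.215 = 0.2135
  σ(I1,I3) = 0.191 × 1.569 × 1.296 = 0.3884
  σ(I2,I3) = 0.228 × 1.215 × 1.296 = 0.3590
σ²_T = Σσ²ᵢ + 2·Σσ_ij = 5.6176 + 2 × 0.9609 = 7.5394
α = (3/2)·(1 − 5.6176/7.5394) = 0.382

α = 0.382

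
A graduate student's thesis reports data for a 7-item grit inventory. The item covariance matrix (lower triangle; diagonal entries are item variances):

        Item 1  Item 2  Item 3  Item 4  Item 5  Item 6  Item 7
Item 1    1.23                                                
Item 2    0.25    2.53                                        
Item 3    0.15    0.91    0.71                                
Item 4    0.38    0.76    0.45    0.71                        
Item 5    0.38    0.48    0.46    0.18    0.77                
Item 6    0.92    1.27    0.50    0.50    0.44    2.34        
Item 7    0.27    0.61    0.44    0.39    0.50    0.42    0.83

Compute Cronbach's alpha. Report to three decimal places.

Cronbach's alpha = 0.817

ΣVar(i) = 1.23 + 2.53 + 0.71 + 0.71 + 0.77 + 2.34 + 0.83 = 9.12
Sum of the distinct covariances = 10.66
Var(T) = 9.12 + 2 × 10.66 = 30.44
α = (k/(k−1))·(1 − ΣVar(i)/Var(T)) = (7/6)·(1 − 9.12/30.44) = 0.817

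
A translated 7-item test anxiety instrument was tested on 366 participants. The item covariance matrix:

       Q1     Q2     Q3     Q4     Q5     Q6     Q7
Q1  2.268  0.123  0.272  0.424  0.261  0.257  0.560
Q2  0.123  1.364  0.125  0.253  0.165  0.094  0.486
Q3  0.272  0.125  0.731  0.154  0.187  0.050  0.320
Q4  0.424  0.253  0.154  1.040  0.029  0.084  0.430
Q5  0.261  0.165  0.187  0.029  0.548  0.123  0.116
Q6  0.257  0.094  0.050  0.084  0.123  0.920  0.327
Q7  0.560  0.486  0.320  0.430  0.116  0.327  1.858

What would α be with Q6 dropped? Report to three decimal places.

α = 0.600

Remaining items: Q1, Q2, Q3, Q4, Q5, Q7 (k = 6).
Σσ²ᵢ = 2.268 + 1.364 + 0.731 + 1.040 + 0.548 + 1.858 = 7.809
total variance = 7.809 + 2 × 3.905 = 15.619
α (item deleted) = (6/5)·(1 − 7.809/15.619) = 0.600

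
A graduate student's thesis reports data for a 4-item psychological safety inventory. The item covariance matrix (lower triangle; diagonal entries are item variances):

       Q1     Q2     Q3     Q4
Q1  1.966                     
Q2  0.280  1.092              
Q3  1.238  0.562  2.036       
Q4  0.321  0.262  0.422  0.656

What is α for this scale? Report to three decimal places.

Σσ²ᵢ = 1.966 + 1.092 + 2.036 + 0.656 = 5.750
Σ_{i<j} σ_ij = 3.085
σ²_T = 5.750 + 2 × 3.085 = 11.920
α = (k/(k−1))·(1 − Σσ²ᵢ/σ²_T) = (4/3)·(1 − 5.750/11.920) = 0.690

α = 0.690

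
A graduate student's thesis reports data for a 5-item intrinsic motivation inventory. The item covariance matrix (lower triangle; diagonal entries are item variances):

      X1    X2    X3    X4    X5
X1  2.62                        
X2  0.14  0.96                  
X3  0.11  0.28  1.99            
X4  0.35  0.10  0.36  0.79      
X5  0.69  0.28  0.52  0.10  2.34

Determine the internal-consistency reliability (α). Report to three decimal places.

α = 0.503

Σσ²ᵢ = 2.62 + 0.96 + 1.99 + 0.79 + 2.34 = 8.70
Σ_{i<j} σ_ij = 2.93
total variance = 8.70 + 2 × 2.93 = 14.56
α = (k/(k−1))·(1 − Σσ²ᵢ/total variance) = (5/4)·(1 − 8.70/14.56) = 0.503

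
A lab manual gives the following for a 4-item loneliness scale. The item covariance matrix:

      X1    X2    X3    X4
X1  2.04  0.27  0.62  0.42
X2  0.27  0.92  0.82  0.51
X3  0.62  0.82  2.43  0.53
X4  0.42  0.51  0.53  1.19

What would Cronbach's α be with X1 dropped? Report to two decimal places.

Cronbach's α = 0.68

Remaining items: X2, X3, X4 (k = 3).
Σσᵢ² = 0.92 + 2.43 + 1.19 = 4.54
σ²_total = 4.54 + 2 × 1.86 = 8.26
α (item deleted) = (3/2)·(1 − 4.54/8.26) = 0.68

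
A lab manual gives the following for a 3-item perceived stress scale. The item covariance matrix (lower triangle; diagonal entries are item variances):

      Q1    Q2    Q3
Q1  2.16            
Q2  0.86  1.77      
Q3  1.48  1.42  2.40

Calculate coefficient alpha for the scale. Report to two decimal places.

ΣVar(i) = 2.16 + 1.77 + 2.40 = 6.33
Sum of the distinct covariances = 3.76
Var(T) = 6.33 + 2 × 3.76 = 13.85
α = (k/(k−1))·(1 − ΣVar(i)/Var(T)) = (3/2)·(1 − 6.33/13.85) = 0.81

α = 0.81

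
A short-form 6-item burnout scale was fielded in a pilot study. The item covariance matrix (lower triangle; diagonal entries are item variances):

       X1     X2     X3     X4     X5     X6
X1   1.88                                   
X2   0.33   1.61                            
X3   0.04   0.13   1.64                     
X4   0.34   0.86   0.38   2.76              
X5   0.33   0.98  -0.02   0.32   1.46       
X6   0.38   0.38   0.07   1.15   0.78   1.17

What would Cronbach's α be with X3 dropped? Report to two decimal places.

α = 0.71

Remaining items: X1, X2, X4, X5, X6 (k = 5).
Σσᵢ² = 1.88 + 1.61 + 2.76 + 1.46 + 1.17 = 8.88
Var(T) = 8.88 + 2 × 5.85 = 20.58
α (item deleted) = (5/4)·(1 − 8.88/20.58) = 0.71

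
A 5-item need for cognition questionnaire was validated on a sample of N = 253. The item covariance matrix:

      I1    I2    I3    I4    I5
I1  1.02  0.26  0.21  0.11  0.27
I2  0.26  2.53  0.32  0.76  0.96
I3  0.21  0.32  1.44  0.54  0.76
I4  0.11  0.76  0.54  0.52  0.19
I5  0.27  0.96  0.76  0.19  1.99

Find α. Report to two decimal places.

Σσ²ᵢ = 1.02 + 2.53 + 1.44 + 0.52 + 1.99 = 7.50
Sum of the distinct covariances = 4.38
σ²_total = 7.50 + 2 × 4.38 = 16.26
α = (k/(k−1))·(1 − Σσ²ᵢ/σ²_total) = (5/4)·(1 − 7.50/16.26) = 0.67

α = 0.67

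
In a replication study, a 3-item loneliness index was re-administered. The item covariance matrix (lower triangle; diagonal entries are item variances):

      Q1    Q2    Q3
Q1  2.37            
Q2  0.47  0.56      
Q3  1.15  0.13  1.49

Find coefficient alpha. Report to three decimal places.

Σσᵢ² = 2.37 + 0.56 + 1.49 = 4.42
Sum of off-diagonal covariances = 1.75
total variance = 4.42 + 2 × 1.75 = 7.92
α = (k/(k−1))·(1 − Σσᵢ²/total variance) = (3/2)·(1 − 4.42/7.92) = 0.663

α = 0.663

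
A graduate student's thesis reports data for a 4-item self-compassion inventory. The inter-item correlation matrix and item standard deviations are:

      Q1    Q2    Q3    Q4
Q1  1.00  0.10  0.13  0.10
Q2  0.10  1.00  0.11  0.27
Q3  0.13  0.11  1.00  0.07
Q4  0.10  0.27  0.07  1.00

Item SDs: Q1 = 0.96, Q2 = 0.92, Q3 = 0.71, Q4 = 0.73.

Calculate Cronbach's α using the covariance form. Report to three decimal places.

α = 0.369

Σσ²ᵢ = 0.96² + 0.92² + 0.71² + 0.73² = 2.8050
Covariances σ_ij = r_ij · s_i · s_j:
  σ(Q1,Q2) = 0.10 × 0.96 × 0.92 = 0.0883
  σ(Q1,Q3) = 0.13 × 0.96 × 0.71 = 0.0886
  σ(Q1,Q4) = 0.10 × 0.96 × 0.73 = 0.0701
  σ(Q2,Q3) = 0.11 × 0.92 × 0.71 = 0.0719
  σ(Q2,Q4) = 0.27 × 0.92 × 0.73 = 0.1813
  σ(Q3,Q4) = 0.07 × 0.71 × 0.73 = 0.0363
σ²_T = Σσ²ᵢ + 2·Σσ_ij = 2.8050 + 2 × 0.5365 = 3.8780
α = (4/3)·(1 − 2.8050/3.8780) = 0.369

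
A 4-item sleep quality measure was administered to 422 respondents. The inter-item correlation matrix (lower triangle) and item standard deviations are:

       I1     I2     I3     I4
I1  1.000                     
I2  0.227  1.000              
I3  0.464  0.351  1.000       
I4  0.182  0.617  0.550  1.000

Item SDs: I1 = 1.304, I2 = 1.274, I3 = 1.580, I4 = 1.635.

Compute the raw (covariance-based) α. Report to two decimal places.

α = 0.73

Σσ²ᵢ = 1.304² + 1.274² + 1.580² + 1.635² = 8.4931
Covariances σ_ij = r_ij · s_i · s_j:
  σ(I1,I2) = 0.227 × 1.304 × 1.274 = 0.3771
  σ(I1,I3) = 0.464 × 1.304 × 1.580 = 0.9560
  σ(I1,I4) = 0.182 × 1.304 × 1.635 = 0.3880
  σ(I2,I3) = 0.351 × 1.274 × 1.580 = 0.7065
  σ(I2,I4) = 0.617 × 1.274 × 1.635 = 1.2852
  σ(I3,I4) = 0.550 × 1.580 × 1.635 = 1.4208
σ²_T = Σσ²ᵢ + 2·Σσ_ij = 8.4931 + 2 × 5.1336 = 18.7603
α = (4/3)·(1 − 8.4931/18.7603) = 0.73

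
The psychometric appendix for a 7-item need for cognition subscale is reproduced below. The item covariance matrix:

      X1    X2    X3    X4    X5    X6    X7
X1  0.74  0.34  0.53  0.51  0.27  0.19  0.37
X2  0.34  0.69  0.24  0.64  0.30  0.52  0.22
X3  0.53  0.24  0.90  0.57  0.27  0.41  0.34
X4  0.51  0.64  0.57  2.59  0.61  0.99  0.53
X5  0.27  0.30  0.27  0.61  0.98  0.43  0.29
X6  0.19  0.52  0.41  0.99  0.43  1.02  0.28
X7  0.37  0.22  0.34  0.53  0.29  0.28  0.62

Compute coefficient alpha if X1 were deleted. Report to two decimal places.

coefficient alpha = 0.79

Remaining items: X2, X3, X4, X5, X6, X7 (k = 6).
Σσᵢ² = 0.69 + 0.90 + 2.59 + 0.98 + 1.02 + 0.62 = 6.80
σ²_total = 6.80 + 2 × 6.64 = 20.08
α (item deleted) = (6/5)·(1 − 6.80/20.08) = 0.79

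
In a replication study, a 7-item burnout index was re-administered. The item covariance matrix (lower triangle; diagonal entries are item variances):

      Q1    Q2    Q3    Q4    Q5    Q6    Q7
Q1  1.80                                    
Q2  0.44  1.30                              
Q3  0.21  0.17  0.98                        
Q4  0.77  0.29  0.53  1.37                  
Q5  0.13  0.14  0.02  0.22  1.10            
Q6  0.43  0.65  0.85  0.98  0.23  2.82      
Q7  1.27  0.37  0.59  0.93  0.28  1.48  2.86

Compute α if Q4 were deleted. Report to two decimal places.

Remaining items: Q1, Q2, Q3, Q5, Q6, Q7 (k = 6).
Σσᵢ² = 1.80 + 1.30 + 0.98 + 1.10 + 2.82 + 2.86 = 10.86
Var(T) = 10.86 + 2 × 7.26 = 25.38
α (item deleted) = (6/5)·(1 − 10.86/25.38) = 0.69

α = 0.69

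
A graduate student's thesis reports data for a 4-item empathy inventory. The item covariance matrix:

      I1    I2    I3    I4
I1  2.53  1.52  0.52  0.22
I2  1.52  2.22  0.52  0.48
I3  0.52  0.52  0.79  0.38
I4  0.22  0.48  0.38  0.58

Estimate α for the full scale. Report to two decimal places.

α = 0.72

Σσ²ᵢ = 2.53 + 2.22 + 0.79 + 0.58 = 6.12
Σ_{i<j} σ_ij = 3.64
σ²_T = 6.12 + 2 × 3.64 = 13.40
α = (k/(k−1))·(1 − Σσ²ᵢ/σ²_T) = (4/3)·(1 − 6.12/13.40) = 0.72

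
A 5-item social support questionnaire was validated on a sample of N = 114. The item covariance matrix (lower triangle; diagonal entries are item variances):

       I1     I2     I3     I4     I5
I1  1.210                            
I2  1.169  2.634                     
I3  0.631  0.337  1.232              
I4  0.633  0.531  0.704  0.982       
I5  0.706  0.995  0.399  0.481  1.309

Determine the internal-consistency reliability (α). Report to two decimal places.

sum of item variances = 1.210 + 2.634 + 1.232 + 0.982 + 1.309 = 7.367
Sum of off-diagonal covariances = 6.586
total variance = 7.367 + 2 × 6.586 = 20.539
α = (k/(k−1))·(1 − sum of item variances/total variance) = (5/4)·(1 − 7.367/20.539) = 0.80

α = 0.80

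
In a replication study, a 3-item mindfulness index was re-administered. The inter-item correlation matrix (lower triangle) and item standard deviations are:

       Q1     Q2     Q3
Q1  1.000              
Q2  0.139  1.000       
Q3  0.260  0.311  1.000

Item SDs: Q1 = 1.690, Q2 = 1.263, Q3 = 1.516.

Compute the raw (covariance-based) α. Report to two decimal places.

Σσ²ᵢ = 1.690² + 1.263² + 1.516² = 6.7495
Covariances σ_ij = r_ij · s_i · s_j:
  σ(Q1,Q2) = 0.139 × 1.690 × 1.263 = 0.2967
  σ(Q1,Q3) = 0.260 × 1.690 × 1.516 = 0.6661
  σ(Q2,Q3) = 0.311 × 1.263 × 1.516 = 0.5955
σ²_T = Σσ²ᵢ + 2·Σσ_ij = 6.7495 + 2 × 1.5583 = 9.8661
α = (3/2)·(1 − 6.7495/9.8661) = 0.47

α = 0.47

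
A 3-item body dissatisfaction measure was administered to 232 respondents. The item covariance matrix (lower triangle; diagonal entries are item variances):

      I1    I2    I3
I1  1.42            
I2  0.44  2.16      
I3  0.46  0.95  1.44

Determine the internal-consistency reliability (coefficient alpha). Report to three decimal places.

sum of item variances = 1.42 + 2.16 + 1.44 = 5.02
Σ_{i<j} σ_ij = 1.85
total variance = 5.02 + 2 × 1.85 = 8.72
α = (k/(k−1))·(1 − sum of item variances/total variance) = (3/2)·(1 − 5.02/8.72) = 0.636

α = 0.636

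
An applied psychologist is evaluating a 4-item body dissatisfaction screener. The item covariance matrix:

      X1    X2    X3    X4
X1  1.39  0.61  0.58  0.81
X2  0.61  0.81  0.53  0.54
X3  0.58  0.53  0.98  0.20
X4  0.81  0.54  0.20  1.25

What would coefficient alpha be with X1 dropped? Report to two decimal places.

Remaining items: X2, X3, X4 (k = 3).
Σσᵢ² = 0.81 + 0.98 + 1.25 = 3.04
σ²_total = 3.04 + 2 × 1.27 = 5.58
α (item deleted) = (3/2)·(1 − 3.04/5.58) = 0.68

coefficient alpha = 0.68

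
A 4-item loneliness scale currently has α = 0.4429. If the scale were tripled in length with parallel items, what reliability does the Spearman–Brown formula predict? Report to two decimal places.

Length factor m = 3
α' = m·α / (1 + (m−1)·α)
   = 3 × 0.4429 / (1 + (3 − 1) × 0.4429)
   = 1.3287 / 1.8858 = 0.70

predicted reliability = 0.70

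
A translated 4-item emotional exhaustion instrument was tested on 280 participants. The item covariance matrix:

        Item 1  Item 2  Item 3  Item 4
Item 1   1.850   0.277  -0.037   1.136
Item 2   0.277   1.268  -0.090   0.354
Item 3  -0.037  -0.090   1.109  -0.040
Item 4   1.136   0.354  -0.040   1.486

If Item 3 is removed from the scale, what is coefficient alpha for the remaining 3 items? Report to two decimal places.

Remaining items: Item 1, Item 2, Item 4 (k = 3).
Σσ²ᵢ = 1.850 + 1.268 + 1.486 = 4.604
σ²_total = 4.604 + 2 × 1.767 = 8.138
α (item deleted) = (3/2)·(1 − 4.604/8.138) = 0.65

coefficient alpha = 0.65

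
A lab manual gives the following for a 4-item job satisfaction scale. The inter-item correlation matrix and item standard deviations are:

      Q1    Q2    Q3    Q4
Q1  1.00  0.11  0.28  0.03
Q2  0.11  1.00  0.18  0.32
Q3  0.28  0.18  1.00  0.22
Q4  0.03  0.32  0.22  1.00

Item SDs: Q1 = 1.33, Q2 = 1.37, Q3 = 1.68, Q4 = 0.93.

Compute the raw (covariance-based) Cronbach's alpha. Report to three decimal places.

α = 0.475

Σσ²ᵢ = 1.33² + 1.37² + 1.68² + 0.93² = 7.3331
Covariances σ_ij = r_ij · s_i · s_j:
  σ(Q1,Q2) = 0.11 × 1.33 × 1.37 = 0.2004
  σ(Q1,Q3) = 0.28 × 1.33 × 1.68 = 0.6256
  σ(Q1,Q4) = 0.03 × 1.33 × 0.93 = 0.0371
  σ(Q2,Q3) = 0.18 × 1.37 × 1.68 = 0.4143
  σ(Q2,Q4) = 0.32 × 1.37 × 0.93 = 0.4077
  σ(Q3,Q4) = 0.22 × 1.68 × 0.93 = 0.3437
σ²_T = Σσ²ᵢ + 2·Σσ_ij = 7.3331 + 2 × 2.0288 = 11.3907
α = (4/3)·(1 − 7.3331/11.3907) = 0.475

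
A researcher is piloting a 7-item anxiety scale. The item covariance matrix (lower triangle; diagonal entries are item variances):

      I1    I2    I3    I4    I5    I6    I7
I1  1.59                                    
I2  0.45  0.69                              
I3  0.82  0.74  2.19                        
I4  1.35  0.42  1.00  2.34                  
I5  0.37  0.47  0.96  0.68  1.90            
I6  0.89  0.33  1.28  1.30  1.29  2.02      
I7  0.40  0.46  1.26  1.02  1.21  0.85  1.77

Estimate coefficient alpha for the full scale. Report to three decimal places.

coefficient alpha = 0.860

sum of item variances = 1.59 + 0.69 + 2.19 + 2.34 + 1.90 + 2.02 + 1.77 = 12.50
Sum of the distinct covariances = 17.55
total variance = 12.50 + 2 × 17.55 = 47.60
α = (k/(k−1))·(1 − sum of item variances/total variance) = (7/6)·(1 − 12.50/47.60) = 0.860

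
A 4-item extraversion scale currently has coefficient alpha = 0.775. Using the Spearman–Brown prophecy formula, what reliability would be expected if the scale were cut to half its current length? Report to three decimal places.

predicted reliability = 0.633

Length factor m = 1/2
α' = m·α / (1 − (1−m)·α)
   = 1/2 × 0.775 / (1 − (1 − 1/2) × 0.775)
   = 0.3875 / 0.6125 = 0.633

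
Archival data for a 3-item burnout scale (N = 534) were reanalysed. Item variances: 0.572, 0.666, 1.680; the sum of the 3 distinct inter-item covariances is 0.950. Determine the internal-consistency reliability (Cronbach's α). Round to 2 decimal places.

ΣVar(i) = 0.572 + 0.666 + 1.680 = 2.918
Sum of distinct covariances = 0.950
σ²_total = ΣVar(i) + 2·Σcov = 2.918 + 2 × 0.950 = 4.818
α = (3/2)·(1 − 2.918/4.818) = 0.59

Cronbach's α = 0.59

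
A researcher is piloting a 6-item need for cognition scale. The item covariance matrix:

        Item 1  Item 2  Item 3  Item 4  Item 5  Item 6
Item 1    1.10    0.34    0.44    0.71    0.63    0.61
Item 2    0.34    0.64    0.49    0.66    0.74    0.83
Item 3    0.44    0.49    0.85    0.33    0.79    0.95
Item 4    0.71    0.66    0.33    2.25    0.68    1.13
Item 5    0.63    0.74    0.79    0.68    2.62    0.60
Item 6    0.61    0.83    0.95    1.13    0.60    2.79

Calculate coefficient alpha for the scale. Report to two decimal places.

ΣVar(i) = 1.10 + 0.64 + 0.85 + 2.25 + 2.62 + 2.79 = 10.25
Σ_{i<j} σ_ij = 9.93
total variance = 10.25 + 2 × 9.93 = 30.11
α = (k/(k−1))·(1 − ΣVar(i)/total variance) = (6/5)·(1 − 10.25/30.11) = 0.79

α = 0.79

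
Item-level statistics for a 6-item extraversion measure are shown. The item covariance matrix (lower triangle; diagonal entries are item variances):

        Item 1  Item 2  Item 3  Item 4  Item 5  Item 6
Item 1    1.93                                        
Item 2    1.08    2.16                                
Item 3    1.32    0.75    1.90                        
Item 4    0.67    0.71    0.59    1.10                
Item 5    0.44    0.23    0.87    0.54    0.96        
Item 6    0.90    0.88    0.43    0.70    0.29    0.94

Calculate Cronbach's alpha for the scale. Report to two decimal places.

Cronbach's alpha = 0.84

Σσᵢ² = 1.93 + 2.16 + 1.90 + 1.10 + 0.96 + 0.94 = 8.99
Sum of the distinct covariances = 10.40
total variance = 8.99 + 2 × 10.40 = 29.79
α = (k/(k−1))·(1 − Σσᵢ²/total variance) = (6/5)·(1 − 8.99/29.79) = 0.84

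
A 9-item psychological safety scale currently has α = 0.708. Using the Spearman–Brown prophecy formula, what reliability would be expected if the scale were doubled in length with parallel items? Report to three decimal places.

predicted reliability = 0.829

Length factor m = 2
α' = m·α / (1 + (m−1)·α)
   = 2 × 0.708 / (1 + (2 − 1) × 0.708)
   = 1.4160 / 1.7080 = 0.829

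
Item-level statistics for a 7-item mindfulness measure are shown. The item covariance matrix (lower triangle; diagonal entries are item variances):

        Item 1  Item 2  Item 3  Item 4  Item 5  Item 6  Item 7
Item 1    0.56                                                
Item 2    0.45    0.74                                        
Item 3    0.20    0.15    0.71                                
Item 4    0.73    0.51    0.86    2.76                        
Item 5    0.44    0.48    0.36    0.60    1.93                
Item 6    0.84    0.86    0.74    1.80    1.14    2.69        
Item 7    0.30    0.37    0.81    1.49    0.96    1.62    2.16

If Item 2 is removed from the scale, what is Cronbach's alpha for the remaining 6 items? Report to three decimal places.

Remaining items: Item 1, Item 3, Item 4, Item 5, Item 6, Item 7 (k = 6).
sum of item variances = 0.56 + 0.71 + 2.76 + 1.93 + 2.69 + 2.16 = 10.81
Var(T) = 10.81 + 2 × 12.89 = 36.59
α (item deleted) = (6/5)·(1 − 10.81/36.59) = 0.845

Cronbach's alpha = 0.845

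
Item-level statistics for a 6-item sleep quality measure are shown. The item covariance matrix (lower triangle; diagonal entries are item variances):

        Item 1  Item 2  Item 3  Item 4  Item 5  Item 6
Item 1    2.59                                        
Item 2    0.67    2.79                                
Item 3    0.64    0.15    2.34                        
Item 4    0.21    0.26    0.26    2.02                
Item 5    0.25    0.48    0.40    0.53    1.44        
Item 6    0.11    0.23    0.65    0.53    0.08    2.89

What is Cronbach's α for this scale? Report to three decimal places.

ΣVar(i) = 2.59 + 2.79 + 2.34 + 2.02 + 1.44 + 2.89 = 14.07
Σ_{i<j} σ_ij = 5.45
σ²_T = 14.07 + 2 × 5.45 = 24.97
α = (k/(k−1))·(1 − ΣVar(i)/σ²_T) = (6/5)·(1 − 14.07/24.97) = 0.524

Cronbach's α = 0.524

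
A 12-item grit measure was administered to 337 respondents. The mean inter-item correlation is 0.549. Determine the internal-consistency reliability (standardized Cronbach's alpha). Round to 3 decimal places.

Standardized α = k·r̄ / (1 + (k−1)·r̄) = 12 × 0.549 / (1 + 11 × 0.549)
  = 6.5880 / 7.0390 = 0.936

α = 0.936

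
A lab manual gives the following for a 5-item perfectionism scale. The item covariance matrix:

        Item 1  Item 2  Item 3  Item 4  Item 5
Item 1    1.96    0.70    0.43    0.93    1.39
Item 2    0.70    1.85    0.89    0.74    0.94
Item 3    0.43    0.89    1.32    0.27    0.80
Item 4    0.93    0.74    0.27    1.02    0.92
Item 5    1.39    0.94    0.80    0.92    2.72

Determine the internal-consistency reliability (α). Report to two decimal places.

α = 0.80

ΣVar(i) = 1.96 + 1.85 + 1.32 + 1.02 + 2.72 = 8.87
Σ_{i<j} σ_ij = 8.01
σ²_total = 8.87 + 2 × 8.01 = 24.89
α = (k/(k−1))·(1 − ΣVar(i)/σ²_total) = (5/4)·(1 − 8.87/24.89) = 0.80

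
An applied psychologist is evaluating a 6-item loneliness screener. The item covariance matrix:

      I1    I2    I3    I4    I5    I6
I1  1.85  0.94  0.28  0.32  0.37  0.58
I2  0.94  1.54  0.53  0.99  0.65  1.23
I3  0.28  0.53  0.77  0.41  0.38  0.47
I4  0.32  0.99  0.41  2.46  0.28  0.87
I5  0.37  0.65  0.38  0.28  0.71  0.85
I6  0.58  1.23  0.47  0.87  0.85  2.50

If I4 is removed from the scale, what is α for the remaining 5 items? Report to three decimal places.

α = 0.788

Remaining items: I1, I2, I3, I5, I6 (k = 5).
Σσᵢ² = 1.85 + 1.54 + 0.77 + 0.71 + 2.50 = 7.37
Var(T) = 7.37 + 2 × 6.28 = 19.93
α (item deleted) = (5/4)·(1 − 7.37/19.93) = 0.788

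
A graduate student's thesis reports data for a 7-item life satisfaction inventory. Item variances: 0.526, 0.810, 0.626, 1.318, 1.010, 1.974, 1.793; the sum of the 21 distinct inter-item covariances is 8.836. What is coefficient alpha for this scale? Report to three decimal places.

Σσᵢ² = 0.526 + 0.810 + 0.626 + 1.318 + 1.010 + 1.974 + 1.793 = 8.057
Sum of distinct covariances = 8.836
total variance = Σσᵢ² + 2·Σcov = 8.057 + 2 × 8.836 = 25.729
α = (7/6)·(1 − 8.057/25.729) = 0.801

coefficient alpha = 0.801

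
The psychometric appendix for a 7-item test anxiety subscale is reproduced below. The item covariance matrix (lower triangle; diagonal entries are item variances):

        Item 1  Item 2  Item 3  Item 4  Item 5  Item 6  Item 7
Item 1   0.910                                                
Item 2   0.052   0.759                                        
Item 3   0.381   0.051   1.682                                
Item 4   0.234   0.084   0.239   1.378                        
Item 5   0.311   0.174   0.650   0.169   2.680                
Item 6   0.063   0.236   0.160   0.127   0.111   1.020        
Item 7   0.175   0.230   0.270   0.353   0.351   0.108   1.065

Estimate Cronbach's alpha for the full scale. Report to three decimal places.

sum of item variances = 0.910 + 0.759 + 1.682 + 1.378 + 2.680 + 1.020 + 1.065 = 9.494
Σ_{i<j} σ_ij = 4.529
Var(T) = 9.494 + 2 × 4.529 = 18.552
α = (k/(k−1))·(1 − sum of item variances/Var(T)) = (7/6)·(1 − 9.494/18.552) = 0.570

α = 0.570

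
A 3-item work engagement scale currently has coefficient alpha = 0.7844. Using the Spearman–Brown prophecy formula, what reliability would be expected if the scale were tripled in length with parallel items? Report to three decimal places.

predicted reliability = 0.916

Length factor m = 3
α' = m·α / (1 + (m−1)·α)
   = 3 × 0.7844 / (1 + (3 − 1) × 0.7844)
   = 2.3532 / 2.5688 = 0.916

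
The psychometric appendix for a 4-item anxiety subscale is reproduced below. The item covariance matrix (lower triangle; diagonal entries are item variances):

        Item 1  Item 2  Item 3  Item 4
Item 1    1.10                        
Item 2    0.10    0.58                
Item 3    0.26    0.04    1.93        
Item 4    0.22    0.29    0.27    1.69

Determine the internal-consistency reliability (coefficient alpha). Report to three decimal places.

ΣVar(i) = 1.10 + 0.58 + 1.93 + 1.69 = 5.30
Sum of off-diagonal covariances = 1.18
σ²_total = 5.30 + 2 × 1.18 = 7.66
α = (k/(k−1))·(1 − ΣVar(i)/σ²_total) = (4/3)·(1 − 5.30/7.66) = 0.411

α = 0.411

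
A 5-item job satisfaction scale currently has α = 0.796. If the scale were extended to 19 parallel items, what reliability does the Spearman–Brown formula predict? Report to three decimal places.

Length factor m = 19/5 = 3.8000
α' = m·α / (1 + (m−1)·α)
   = 19/5 × 0.796 / (1 + (19/5 − 1) × 0.796)
   = 3.0248 / 3.2288 = 0.937

predicted reliability = 0.937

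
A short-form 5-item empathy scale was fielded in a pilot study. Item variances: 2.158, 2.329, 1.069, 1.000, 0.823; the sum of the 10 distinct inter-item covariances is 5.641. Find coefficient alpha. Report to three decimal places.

sum of item variances = 2.158 + 2.329 + 1.069 + 1.000 + 0.823 = 7.379
Sum of distinct covariances = 5.641
σ²_T = sum of item variances + 2·Σcov = 7.379 + 2 × 5.641 = 18.661
α = (5/4)·(1 − 7.379/18.661) = 0.756

coefficient alpha = 0.756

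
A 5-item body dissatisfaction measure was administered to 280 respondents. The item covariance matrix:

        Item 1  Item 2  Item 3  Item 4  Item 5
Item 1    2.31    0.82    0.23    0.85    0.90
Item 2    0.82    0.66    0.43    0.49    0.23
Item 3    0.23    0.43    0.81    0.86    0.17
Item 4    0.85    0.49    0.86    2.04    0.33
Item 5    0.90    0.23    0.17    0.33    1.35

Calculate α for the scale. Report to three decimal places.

Σσᵢ² = 2.31 + 0.66 + 0.81 + 2.04 + 1.35 = 7.17
Sum of the distinct covariances = 5.31
total variance = 7.17 + 2 × 5.31 = 17.79
α = (k/(k−1))·(1 − Σσᵢ²/total variance) = (5/4)·(1 − 7.17/17.79) = 0.746

α = 0.746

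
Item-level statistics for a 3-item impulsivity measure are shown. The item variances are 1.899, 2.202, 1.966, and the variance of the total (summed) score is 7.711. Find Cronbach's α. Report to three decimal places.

Cronbach's α = 0.320

Σσ²ᵢ = 1.899 + 2.202 + 1.966 = 6.067
α = (k/(k−1))·(1 − Σσ²ᵢ/σ²_total) = (3/2)·(1 − 6.067/7.711) = 0.320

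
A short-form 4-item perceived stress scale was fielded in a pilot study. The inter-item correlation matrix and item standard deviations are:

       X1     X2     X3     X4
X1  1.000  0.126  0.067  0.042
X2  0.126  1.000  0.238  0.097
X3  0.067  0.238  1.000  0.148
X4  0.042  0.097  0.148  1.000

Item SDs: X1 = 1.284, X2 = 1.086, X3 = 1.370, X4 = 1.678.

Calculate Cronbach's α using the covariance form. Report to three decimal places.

Cronbach's α = 0.334

Σσ²ᵢ = 1.284² + 1.086² + 1.370² + 1.678² = 7.5206
Covariances σ_ij = r_ij · s_i · s_j:
  σ(X1,X2) = 0.126 × 1.284 × 1.086 = 0.1757
  σ(X1,X3) = 0.067 × 1.284 × 1.370 = 0.1179
  σ(X1,X4) = 0.042 × 1.284 × 1.678 = 0.0905
  σ(X2,X3) = 0.238 × 1.086 × 1.370 = 0.3541
  σ(X2,X4) = 0.097 × 1.086 × 1.678 = 0.1768
  σ(X3,X4) = 0.148 × 1.370 × 1.678 = 0.3402
σ²_T = Σσ²ᵢ + 2·Σσ_ij = 7.5206 + 2 × 1.2552 = 10.0310
α = (4/3)·(1 − 7.5206/10.0310) = 0.334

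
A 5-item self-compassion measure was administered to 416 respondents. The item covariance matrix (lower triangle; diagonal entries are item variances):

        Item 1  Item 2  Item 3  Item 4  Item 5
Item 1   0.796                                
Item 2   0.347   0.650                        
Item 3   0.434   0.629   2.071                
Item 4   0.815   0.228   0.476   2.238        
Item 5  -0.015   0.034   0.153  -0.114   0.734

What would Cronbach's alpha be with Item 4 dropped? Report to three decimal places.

Remaining items: Item 1, Item 2, Item 3, Item 5 (k = 4).
ΣVar(i) = 0.796 + 0.650 + 2.071 + 0.734 = 4.251
σ²_total = 4.251 + 2 × 1.582 = 7.415
α (item deleted) = (4/3)·(1 − 4.251/7.415) = 0.569

α = 0.569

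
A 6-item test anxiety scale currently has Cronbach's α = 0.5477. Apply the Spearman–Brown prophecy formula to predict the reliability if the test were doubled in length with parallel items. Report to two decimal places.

predicted reliability = 0.71

Length factor m = 2
α' = m·α / (1 + (m−1)·α)
   = 2 × 0.5477 / (1 + (2 − 1) × 0.5477)
   = 1.0954 / 1.5477 = 0.71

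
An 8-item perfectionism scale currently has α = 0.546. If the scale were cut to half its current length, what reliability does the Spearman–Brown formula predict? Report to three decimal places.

Length factor m = 1/2
α' = m·α / (1 − (1−m)·α)
   = 1/2 × 0.546 / (1 − (1 − 1/2) × 0.546)
   = 0.2730 / 0.7270 = 0.376

predicted reliability = 0.376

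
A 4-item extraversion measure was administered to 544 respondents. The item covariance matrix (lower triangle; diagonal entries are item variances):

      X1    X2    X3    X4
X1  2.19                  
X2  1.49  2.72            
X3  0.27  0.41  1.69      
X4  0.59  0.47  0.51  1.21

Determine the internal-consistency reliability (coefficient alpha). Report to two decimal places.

coefficient alpha = 0.65

ΣVar(i) = 2.19 + 2.72 + 1.69 + 1.21 = 7.81
Sum of the distinct covariances = 3.74
Var(T) = 7.81 + 2 × 3.74 = 15.29
α = (k/(k−1))·(1 − ΣVar(i)/Var(T)) = (4/3)·(1 − 7.81/15.29) = 0.65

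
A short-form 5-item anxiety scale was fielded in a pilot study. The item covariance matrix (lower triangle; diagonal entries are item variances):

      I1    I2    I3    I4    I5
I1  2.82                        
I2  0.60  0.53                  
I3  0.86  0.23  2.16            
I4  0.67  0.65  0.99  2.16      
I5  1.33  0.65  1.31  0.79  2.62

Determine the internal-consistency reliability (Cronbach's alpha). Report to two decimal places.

ΣVar(i) = 2.82 + 0.53 + 2.16 + 2.16 + 2.62 = 10.29
Σ_{i<j} σ_ij = 8.08
Var(T) = 10.29 + 2 × 8.08 = 26.45
α = (k/(k−1))·(1 − ΣVar(i)/Var(T)) = (5/4)·(1 − 10.29/26.45) = 0.76

α = 0.76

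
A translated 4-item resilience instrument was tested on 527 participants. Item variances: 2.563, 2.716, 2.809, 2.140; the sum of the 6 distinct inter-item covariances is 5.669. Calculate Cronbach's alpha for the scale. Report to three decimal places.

α = 0.701

ΣVar(i) = 2.563 + 2.716 + 2.809 + 2.140 = 10.228
Sum of distinct covariances = 5.669
σ²_total = ΣVar(i) + 2·Σcov = 10.228 + 2 × 5.669 = 21.566
α = (4/3)·(1 − 10.228/21.566) = 0.701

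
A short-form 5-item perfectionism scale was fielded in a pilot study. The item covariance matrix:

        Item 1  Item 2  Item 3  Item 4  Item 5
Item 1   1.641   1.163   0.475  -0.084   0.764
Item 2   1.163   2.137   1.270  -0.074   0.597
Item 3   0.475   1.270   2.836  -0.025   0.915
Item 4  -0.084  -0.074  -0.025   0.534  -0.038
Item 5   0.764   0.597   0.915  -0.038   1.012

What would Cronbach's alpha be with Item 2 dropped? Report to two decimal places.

α = 0.53

Remaining items: Item 1, Item 3, Item 4, Item 5 (k = 4).
Σσᵢ² = 1.641 + 2.836 + 0.534 + 1.012 = 6.023
Var(T) = 6.023 + 2 × 2.007 = 10.037
α (item deleted) = (4/3)·(1 − 6.023/10.037) = 0.53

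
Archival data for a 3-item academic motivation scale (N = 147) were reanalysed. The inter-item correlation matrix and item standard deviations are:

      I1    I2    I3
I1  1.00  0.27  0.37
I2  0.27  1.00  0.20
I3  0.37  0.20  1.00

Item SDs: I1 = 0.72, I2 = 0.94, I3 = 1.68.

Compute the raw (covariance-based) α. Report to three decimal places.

Σσ²ᵢ = 0.72² + 0.94² + 1.68² = 4.2244
Covariances σ_ij = r_ij · s_i · s_j:
  σ(I1,I2) = 0.27 × 0.72 × 0.94 = 0.1827
  σ(I1,I3) = 0.37 × 0.72 × 1.68 = 0.4476
  σ(I2,I3) = 0.20 × 0.94 × 1.68 = 0.3158
σ²_T = Σσ²ᵢ + 2·Σσ_ij = 4.2244 + 2 × 0.9461 = 6.1166
α = (3/2)·(1 − 4.2244/6.1166) = 0.464

α = 0.464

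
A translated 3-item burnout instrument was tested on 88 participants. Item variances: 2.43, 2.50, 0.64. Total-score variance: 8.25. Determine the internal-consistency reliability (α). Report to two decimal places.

Σσᵢ² = 2.43 + 2.50 + 0.64 = 5.57
α = (k/(k−1))·(1 − Σσᵢ²/total variance) = (3/2)·(1 − 5.57/8.25) = 0.49

α = 0.49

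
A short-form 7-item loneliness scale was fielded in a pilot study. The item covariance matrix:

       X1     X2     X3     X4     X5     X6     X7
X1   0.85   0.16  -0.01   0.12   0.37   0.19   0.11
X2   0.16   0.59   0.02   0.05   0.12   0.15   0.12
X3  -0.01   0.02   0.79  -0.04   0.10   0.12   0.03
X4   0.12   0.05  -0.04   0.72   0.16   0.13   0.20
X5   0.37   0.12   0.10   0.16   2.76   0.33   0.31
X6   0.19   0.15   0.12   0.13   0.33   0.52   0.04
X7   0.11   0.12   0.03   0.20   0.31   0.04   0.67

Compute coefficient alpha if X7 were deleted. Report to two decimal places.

α = 0.46

Remaining items: X1, X2, X3, X4, X5, X6 (k = 6).
sum of item variances = 0.85 + 0.59 + 0.79 + 0.72 + 2.76 + 0.52 = 6.23
σ²_T = 6.23 + 2 × 1.97 = 10.17
α (item deleted) = (6/5)·(1 − 6.23/10.17) = 0.46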